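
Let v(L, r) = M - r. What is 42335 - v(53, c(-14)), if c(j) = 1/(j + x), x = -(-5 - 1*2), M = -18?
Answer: 296470/7 ≈ 42353.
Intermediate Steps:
x = 7 (x = -(-5 - 2) = -1*(-7) = 7)
c(j) = 1/(7 + j) (c(j) = 1/(j + 7) = 1/(7 + j))
v(L, r) = -18 - r
42335 - v(53, c(-14)) = 42335 - (-18 - 1/(7 - 14)) = 42335 - (-18 - 1/(-7)) = 42335 - (-18 - 1*(-⅐)) = 42335 - (-18 + ⅐) = 42335 - 1*(-125/7) = 42335 + 125/7 = 296470/7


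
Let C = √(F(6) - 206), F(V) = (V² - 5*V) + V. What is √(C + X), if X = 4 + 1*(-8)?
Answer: √(-4 + I*√194) ≈ 2.2903 + 3.0407*I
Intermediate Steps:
F(V) = V² - 4*V
C = I*√194 (C = √(6*(-4 + 6) - 206) = √(6*2 - 206) = √(12 - 206) = √(-194) = I*√194 ≈ 13.928*I)
X = -4 (X = 4 - 8 = -4)
√(C + X) = √(I*√194 - 4) = √(-4 + I*√194)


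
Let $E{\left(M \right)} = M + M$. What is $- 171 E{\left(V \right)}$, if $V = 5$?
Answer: $-1710$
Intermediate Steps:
$E{\left(M \right)} = 2 M$
$- 171 E{\left(V \right)} = - 171 \cdot 2 \cdot 5 = \left(-171\right) 10 = -1710$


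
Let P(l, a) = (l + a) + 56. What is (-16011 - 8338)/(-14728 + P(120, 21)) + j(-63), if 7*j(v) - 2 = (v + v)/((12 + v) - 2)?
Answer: 12404671/5391001 ≈ 2.3010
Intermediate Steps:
P(l, a) = 56 + a + l (P(l, a) = (a + l) + 56 = 56 + a + l)
j(v) = 2/7 + 2*v/(7*(10 + v)) (j(v) = 2/7 + ((v + v)/((12 + v) - 2))/7 = 2/7 + ((2*v)/(10 + v))/7 = 2/7 + (2*v/(10 + v))/7 = 2/7 + 2*v/(7*(10 + v)))
(-16011 - 8338)/(-14728 + P(120, 21)) + j(-63) = (-16011 - 8338)/(-14728 + (56 + 21 + 120)) + 4*(5 - 63)/(7*(10 - 63)) = -24349/(-14728 + 197) + (4/7)*(-58)/(-53) = -24349/(-14531) + (4/7)*(-1/53)*(-58) = -24349*(-1/14531) + 232/371 = 24349/14531 + 232/371 = 12404671/5391001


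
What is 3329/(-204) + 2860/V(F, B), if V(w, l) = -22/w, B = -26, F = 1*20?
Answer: -533729/204 ≈ -2616.3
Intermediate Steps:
F = 20
3329/(-204) + 2860/V(F, B) = 3329/(-204) + 2860/((-22/20)) = 3329*(-1/204) + 2860/((-22*1/20)) = -3329/204 + 2860/(-11/10) = -3329/204 + 2860*(-10/11) = -3329/204 - 2600 = -533729/204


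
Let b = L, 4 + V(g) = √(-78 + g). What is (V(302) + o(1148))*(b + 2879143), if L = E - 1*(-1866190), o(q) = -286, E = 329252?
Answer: -1471629650 + 20298340*√14 ≈ -1.3957e+9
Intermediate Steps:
V(g) = -4 + √(-78 + g)
L = 2195442 (L = 329252 - 1*(-1866190) = 329252 + 1866190 = 2195442)
b = 2195442
(V(302) + o(1148))*(b + 2879143) = ((-4 + √(-78 + 302)) - 286)*(2195442 + 2879143) = ((-4 + √224) - 286)*5074585 = ((-4 + 4*√14) - 286)*5074585 = (-290 + 4*√14)*5074585 = -1471629650 + 20298340*√14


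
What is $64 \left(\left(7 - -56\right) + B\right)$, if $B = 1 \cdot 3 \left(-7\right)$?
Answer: $2688$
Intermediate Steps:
$B = -21$ ($B = 3 \left(-7\right) = -21$)
$64 \left(\left(7 - -56\right) + B\right) = 64 \left(\left(7 - -56\right) - 21\right) = 64 \left(\left(7 + 56\right) - 21\right) = 64 \left(63 - 21\right) = 64 \cdot 42 = 2688$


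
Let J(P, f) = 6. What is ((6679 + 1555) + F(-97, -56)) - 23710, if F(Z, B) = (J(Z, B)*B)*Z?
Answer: 17116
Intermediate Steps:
F(Z, B) = 6*B*Z (F(Z, B) = (6*B)*Z = 6*B*Z)
((6679 + 1555) + F(-97, -56)) - 23710 = ((6679 + 1555) + 6*(-56)*(-97)) - 23710 = (8234 + 32592) - 23710 = 40826 - 23710 = 17116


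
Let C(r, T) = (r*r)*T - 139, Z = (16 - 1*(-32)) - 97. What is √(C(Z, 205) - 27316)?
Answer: 65*√110 ≈ 681.73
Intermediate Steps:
Z = -49 (Z = (16 + 32) - 97 = 48 - 97 = -49)
C(r, T) = -139 + T*r² (C(r, T) = r²*T - 139 = T*r² - 139 = -139 + T*r²)
√(C(Z, 205) - 27316) = √((-139 + 205*(-49)²) - 27316) = √((-139 + 205*2401) - 27316) = √((-139 + 492205) - 27316) = √(492066 - 27316) = √464750 = 65*√110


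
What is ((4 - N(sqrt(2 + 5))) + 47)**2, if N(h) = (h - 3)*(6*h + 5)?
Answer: 1759 + 624*sqrt(7) ≈ 3409.9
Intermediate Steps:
N(h) = (-3 + h)*(5 + 6*h)
((4 - N(sqrt(2 + 5))) + 47)**2 = ((4 - (-15 - 13*sqrt(2 + 5) + 6*(sqrt(2 + 5))**2)) + 47)**2 = ((4 - (-15 - 13*sqrt(7) + 6*(sqrt(7))**2)) + 47)**2 = ((4 - (-15 - 13*sqrt(7) + 6*7)) + 47)**2 = ((4 - (-15 - 13*sqrt(7) + 42)) + 47)**2 = ((4 - (27 - 13*sqrt(7))) + 47)**2 = ((4 + (-27 + 13*sqrt(7))) + 47)**2 = ((-23 + 13*sqrt(7)) + 47)**2 = (24 + 13*sqrt(7))**2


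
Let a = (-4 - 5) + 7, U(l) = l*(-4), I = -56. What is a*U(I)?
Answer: -448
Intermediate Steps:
U(l) = -4*l
a = -2 (a = -9 + 7 = -2)
a*U(I) = -(-8)*(-56) = -2*224 = -448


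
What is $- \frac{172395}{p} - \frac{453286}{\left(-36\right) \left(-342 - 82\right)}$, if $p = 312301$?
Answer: $- \frac{72096554183}{2383481232} \approx -30.248$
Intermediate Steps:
$- \frac{172395}{p} - \frac{453286}{\left(-36\right) \left(-342 - 82\right)} = - \frac{172395}{312301} - \frac{453286}{\left(-36\right) \left(-342 - 82\right)} = \left(-172395\right) \frac{1}{312301} - \frac{453286}{\left(-36\right) \left(-424\right)} = - \frac{172395}{312301} - \frac{453286}{15264} = - \frac{172395}{312301} - \frac{226643}{7632} = - \frac{72096554183}{2383481232}$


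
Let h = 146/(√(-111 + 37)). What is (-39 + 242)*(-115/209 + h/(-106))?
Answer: -23345/209 + 14819*I*√74/3922 ≈ -111.7 + 32.503*I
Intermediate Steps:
h = -73*I*√74/37 (h = 146/(√(-74)) = 146/((I*√74)) = 146*(-I*√74/74) = -73*I*√74/37 ≈ -16.972*I)
(-39 + 242)*(-115/209 + h/(-106)) = (-39 + 242)*(-115/209 - 73*I*√74/37/(-106)) = 203*(-115*1/209 - 73*I*√74/37*(-1/106)) = 203*(-115/209 + 73*I*√74/3922) = -23345/209 + 14819*I*√74/3922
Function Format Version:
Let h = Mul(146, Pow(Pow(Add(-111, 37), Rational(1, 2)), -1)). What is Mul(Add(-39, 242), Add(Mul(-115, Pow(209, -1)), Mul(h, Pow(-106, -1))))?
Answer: Add(Rational(-23345, 209), Mul(Rational(14819, 3922), I, Pow(74, Rational(1, 2)))) ≈ Add(-111.70, Mul(32.503, I))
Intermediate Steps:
h = Mul(Rational(-73, 37), I, Pow(74, Rational(1, 2))) (h = Mul(146, Pow(Pow(-74, Rational(1, 2)), -1)) = Mul(146, Pow(Mul(I, Pow(74, Rational(1, 2))), -1)) = Mul(146, Mul(Rational(-1, 74), I, Pow(74, Rational(1, 2)))) = Mul(Rational(-73, 37), I, Pow(74, Rational(1, 2))) ≈ Mul(-16.972, I))
Mul(Add(-39, 242), Add(Mul(-115, Pow(209, -1)), Mul(h, Pow(-106, -1)))) = Mul(Add(-39, 242), Add(Mul(-115, Pow(209, -1)), Mul(Mul(Rational(-73, 37), I, Pow(74, Rational(1, 2))), Pow(-106, -1)))) = Mul(203, Add(Mul(-115, Rational(1, 209)), Mul(Mul(Rational(-73, 37), I, Pow(74, Rational(1, 2))), Rational(-1, 106)))) = Mul(203, Add(Rational(-115, 209), Mul(Rational(73, 3922), I, Pow(74, Rational(1, 2))))) = Add(Rational(-23345, 209), Mul(Rational(14819, 3922), I, Pow(74, Rational(1, 2))))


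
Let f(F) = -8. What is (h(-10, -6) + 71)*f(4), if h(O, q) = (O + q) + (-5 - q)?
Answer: -448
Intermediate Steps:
h(O, q) = -5 + O
(h(-10, -6) + 71)*f(4) = ((-5 - 10) + 71)*(-8) = (-15 + 71)*(-8) = 56*(-8) = -448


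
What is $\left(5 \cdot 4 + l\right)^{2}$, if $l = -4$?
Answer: $256$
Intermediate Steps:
$\left(5 \cdot 4 + l\right)^{2} = \left(5 \cdot 4 - 4\right)^{2} = \left(20 - 4\right)^{2} = 16^{2} = 256$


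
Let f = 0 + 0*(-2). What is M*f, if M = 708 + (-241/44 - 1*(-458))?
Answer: 0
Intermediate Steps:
M = 51063/44 (M = 708 + (-241*1/44 + 458) = 708 + (-241/44 + 458) = 708 + 19911/44 = 51063/44 ≈ 1160.5)
f = 0 (f = 0 + 0 = 0)
M*f = (51063/44)*0 = 0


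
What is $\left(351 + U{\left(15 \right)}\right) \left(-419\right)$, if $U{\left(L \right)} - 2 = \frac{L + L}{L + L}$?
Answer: $-148326$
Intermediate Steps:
$U{\left(L \right)} = 3$ ($U{\left(L \right)} = 2 + \frac{L + L}{L + L} = 2 + \frac{2 L}{2 L} = 2 + 2 L \frac{1}{2 L} = 2 + 1 = 3$)
$\left(351 + U{\left(15 \right)}\right) \left(-419\right) = \left(351 + 3\right) \left(-419\right) = 354 \left(-419\right) = -148326$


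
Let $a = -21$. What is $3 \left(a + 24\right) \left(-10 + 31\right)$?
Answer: $189$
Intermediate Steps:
$3 \left(a + 24\right) \left(-10 + 31\right) = 3 \left(-21 + 24\right) \left(-10 + 31\right) = 3 \cdot 3 \cdot 21 = 3 \cdot 63 = 189$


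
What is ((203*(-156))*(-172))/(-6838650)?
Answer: -9976/12525 ≈ -0.79649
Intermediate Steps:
((203*(-156))*(-172))/(-6838650) = -31668*(-172)*(-1/6838650) = 5446896*(-1/6838650) = -9976/12525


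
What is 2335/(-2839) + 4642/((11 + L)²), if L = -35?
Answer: 5916839/817632 ≈ 7.2366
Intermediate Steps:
2335/(-2839) + 4642/((11 + L)²) = 2335/(-2839) + 4642/((11 - 35)²) = 2335*(-1/2839) + 4642/((-24)²) = -2335/2839 + 4642/576 = -2335/2839 + 4642*(1/576) = -2335/2839 + 2321/288 = 5916839/817632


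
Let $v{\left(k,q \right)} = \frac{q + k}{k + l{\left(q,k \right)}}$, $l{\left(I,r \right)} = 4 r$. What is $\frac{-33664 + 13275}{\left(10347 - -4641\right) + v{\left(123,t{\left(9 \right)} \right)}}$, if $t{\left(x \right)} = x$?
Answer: $- \frac{4179745}{3072584} \approx -1.3603$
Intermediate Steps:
$v{\left(k,q \right)} = \frac{k + q}{5 k}$ ($v{\left(k,q \right)} = \frac{q + k}{k + 4 k} = \frac{k + q}{5 k}$)
$\frac{-33664 + 13275}{\left(10347 - -4641\right) + v{\left(123,t{\left(9 \right)} \right)}} = \frac{-33664 + 13275}{\left(10347 - -4641\right) + \frac{123 + 9}{5 \cdot 123}} = - \frac{20389}{\left(10347 + 4641\right) + \frac{1}{5} \cdot \frac{1}{123} \cdot 132} = - \frac{20389}{14988 + \frac{44}{205}} = - \frac{20389}{\frac{3072584}{205}} = \left(-20389\right) \frac{205}{3072584} = - \frac{4179745}{3072584}$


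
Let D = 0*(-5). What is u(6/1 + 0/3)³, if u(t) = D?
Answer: 0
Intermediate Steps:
D = 0
u(t) = 0
u(6/1 + 0/3)³ = 0³ = 0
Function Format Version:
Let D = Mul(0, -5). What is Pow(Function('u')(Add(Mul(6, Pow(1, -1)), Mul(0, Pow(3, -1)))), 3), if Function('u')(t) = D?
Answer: 0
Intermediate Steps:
D = 0
Function('u')(t) = 0
Pow(Function('u')(Add(Mul(6, Pow(1, -1)), Mul(0, Pow(3, -1)))), 3) = Pow(0, 3) = 0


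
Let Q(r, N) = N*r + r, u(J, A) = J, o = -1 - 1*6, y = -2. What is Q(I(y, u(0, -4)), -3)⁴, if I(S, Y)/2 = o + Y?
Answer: 614656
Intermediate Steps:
o = -7 (o = -1 - 6 = -7)
I(S, Y) = -14 + 2*Y (I(S, Y) = 2*(-7 + Y) = -14 + 2*Y)
Q(r, N) = r + N*r
Q(I(y, u(0, -4)), -3)⁴ = ((-14 + 2*0)*(1 - 3))⁴ = ((-14 + 0)*(-2))⁴ = (-14*(-2))⁴ = 28⁴ = 614656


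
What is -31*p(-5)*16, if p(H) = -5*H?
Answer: -12400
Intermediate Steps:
-31*p(-5)*16 = -(-155)*(-5)*16 = -31*25*16 = -775*16 = -12400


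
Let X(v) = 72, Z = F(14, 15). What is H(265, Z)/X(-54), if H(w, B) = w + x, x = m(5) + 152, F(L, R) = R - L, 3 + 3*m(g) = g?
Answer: 1253/216 ≈ 5.8009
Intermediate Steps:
m(g) = -1 + g/3
x = 458/3 (x = (-1 + (⅓)*5) + 152 = (-1 + 5/3) + 152 = ⅔ + 152 = 458/3 ≈ 152.67)
Z = 1 (Z = 15 - 1*14 = 15 - 14 = 1)
H(w, B) = 458/3 + w (H(w, B) = w + 458/3 = 458/3 + w)
H(265, Z)/X(-54) = (458/3 + 265)/72 = (1253/3)*(1/72) = 1253/216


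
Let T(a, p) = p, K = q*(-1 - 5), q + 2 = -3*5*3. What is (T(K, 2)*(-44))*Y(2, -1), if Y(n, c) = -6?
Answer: 528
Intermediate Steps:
q = -47 (q = -2 - 3*5*3 = -2 - 15*3 = -2 - 45 = -47)
K = 282 (K = -47*(-1 - 5) = -47*(-6) = 282)
(T(K, 2)*(-44))*Y(2, -1) = (2*(-44))*(-6) = -88*(-6) = 528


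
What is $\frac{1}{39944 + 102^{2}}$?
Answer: $\frac{1}{50348} \approx 1.9862 \cdot 10^{-5}$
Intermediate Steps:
$\frac{1}{39944 + 102^{2}} = \frac{1}{39944 + 10404} = \frac{1}{50348}$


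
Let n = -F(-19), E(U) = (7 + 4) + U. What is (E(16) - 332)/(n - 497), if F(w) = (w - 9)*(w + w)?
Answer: 305/1561 ≈ 0.19539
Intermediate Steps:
F(w) = 2*w*(-9 + w) (F(w) = (-9 + w)*(2*w) = 2*w*(-9 + w))
E(U) = 11 + U
n = -1064 (n = -2*(-19)*(-9 - 19) = -2*(-19)*(-28) = -1*1064 = -1064)
(E(16) - 332)/(n - 497) = ((11 + 16) - 332)/(-1064 - 497) = (27 - 332)/(-1561) = -305*(-1/1561) = 305/1561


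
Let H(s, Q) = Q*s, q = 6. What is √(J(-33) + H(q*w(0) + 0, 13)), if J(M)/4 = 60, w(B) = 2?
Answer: 6*√11 ≈ 19.900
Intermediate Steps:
J(M) = 240 (J(M) = 4*60 = 240)
√(J(-33) + H(q*w(0) + 0, 13)) = √(240 + 13*(6*2 + 0)) = √(240 + 13*(12 + 0)) = √(240 + 13*12) = √(240 + 156) = √396 = 6*√11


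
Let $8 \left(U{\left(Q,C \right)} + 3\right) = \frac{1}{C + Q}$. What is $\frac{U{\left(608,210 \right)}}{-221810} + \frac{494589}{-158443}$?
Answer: $- \frac{717905009778427}{229983918535520} \approx -3.1215$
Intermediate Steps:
$U{\left(Q,C \right)} = -3 + \frac{1}{8 \left(C + Q\right)}$
$\frac{U{\left(608,210 \right)}}{-221810} + \frac{494589}{-158443} = \frac{\frac{1}{210 + 608} \left(\frac{1}{8} - 630 - 1824\right)}{-221810} + \frac{494589}{-158443} = \frac{\frac{1}{8} - 630 - 1824}{818} \left(- \frac{1}{221810}\right) + 494589 \left(- \frac{1}{158443}\right) = \frac{1}{818} \left(- \frac{19631}{8}\right) \left(- \frac{1}{221810}\right) - \frac{494589}{158443} = \left(- \frac{19631}{6544}\right) \left(- \frac{1}{221810}\right) - \frac{494589}{158443} = \frac{19631}{1451524640} - \frac{494589}{158443} = - \frac{717905009778427}{229983918535520}$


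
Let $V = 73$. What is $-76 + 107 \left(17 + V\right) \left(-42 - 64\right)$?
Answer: $-1020856$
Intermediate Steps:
$-76 + 107 \left(17 + V\right) \left(-42 - 64\right) = -76 + 107 \left(17 + 73\right) \left(-42 - 64\right) = -76 + 107 \cdot 90 \left(-106\right) = -76 + 107 \left(-9540\right) = -76 - 1020780 = -1020856$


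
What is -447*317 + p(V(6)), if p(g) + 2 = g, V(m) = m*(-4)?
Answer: -141725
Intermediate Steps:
V(m) = -4*m
p(g) = -2 + g
-447*317 + p(V(6)) = -447*317 + (-2 - 4*6) = -141699 + (-2 - 24) = -141699 - 26 = -141725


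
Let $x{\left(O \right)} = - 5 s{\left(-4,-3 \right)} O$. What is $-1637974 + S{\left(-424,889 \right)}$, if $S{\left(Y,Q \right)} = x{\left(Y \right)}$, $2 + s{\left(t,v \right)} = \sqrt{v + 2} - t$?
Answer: $-1633734 + 2120 i \approx -1.6337 \cdot 10^{6} + 2120.0 i$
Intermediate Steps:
$s{\left(t,v \right)} = -2 + \sqrt{2 + v} - t$ ($s{\left(t,v \right)} = -2 - \left(t - \sqrt{v + 2}\right) = -2 - \left(t - \sqrt{2 + v}\right) = -2 + \sqrt{2 + v} - t$)
$x{\left(O \right)} = O \left(-10 - 5 i\right)$ ($x{\left(O \right)} = - 5 \left(-2 + \sqrt{2 - 3} - -4\right) O = - 5 \left(-2 + \sqrt{-1} + 4\right) O = - 5 \left(-2 + i + 4\right) O = - 5 \left(2 + i\right) O = \left(-10 - 5 i\right) O = O \left(-10 - 5 i\right)$)
$S{\left(Y,Q \right)} = - 5 Y \left(2 + i\right)$
$-1637974 + S{\left(-424,889 \right)} = -1637974 - - 2120 \left(2 + i\right) = -1637974 + \left(4240 + 2120 i\right) = -1633734 + 2120 i$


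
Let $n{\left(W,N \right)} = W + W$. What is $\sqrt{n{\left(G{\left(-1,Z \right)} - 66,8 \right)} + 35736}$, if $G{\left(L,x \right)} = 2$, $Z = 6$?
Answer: $2 \sqrt{8902} \approx 188.7$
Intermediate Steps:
$n{\left(W,N \right)} = 2 W$
$\sqrt{n{\left(G{\left(-1,Z \right)} - 66,8 \right)} + 35736} = \sqrt{2 \left(2 - 66\right) + 35736} = \sqrt{2 \left(-64\right) + 35736} = \sqrt{-128 + 35736} = \sqrt{35608} = 2 \sqrt{8902}$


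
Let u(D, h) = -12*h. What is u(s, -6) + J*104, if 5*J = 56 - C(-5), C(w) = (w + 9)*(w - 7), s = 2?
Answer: 11176/5 ≈ 2235.2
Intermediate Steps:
C(w) = (-7 + w)*(9 + w) (C(w) = (9 + w)*(-7 + w) = (-7 + w)*(9 + w))
J = 104/5 (J = (56 - (-63 + (-5)² + 2*(-5)))/5 = (56 - (-63 + 25 - 10))/5 = (56 - 1*(-48))/5 = (56 + 48)/5 = (⅕)*104 = 104/5 ≈ 20.800)
u(s, -6) + J*104 = -12*(-6) + (104/5)*104 = 72 + 10816/5 = 11176/5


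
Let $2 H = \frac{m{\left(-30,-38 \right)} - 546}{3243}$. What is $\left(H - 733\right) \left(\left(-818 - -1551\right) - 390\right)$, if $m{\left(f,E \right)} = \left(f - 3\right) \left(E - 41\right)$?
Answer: $- \frac{543332237}{2162} \approx -2.5131 \cdot 10^{5}$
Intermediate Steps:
$m{\left(f,E \right)} = \left(-41 + E\right) \left(-3 + f\right)$ ($m{\left(f,E \right)} = \left(-3 + f\right) \left(-41 + E\right) = \left(-41 + E\right) \left(-3 + f\right)$)
$H = \frac{687}{2162}$ ($H = \frac{\left(\left(123 - -1230 - -114 - -1140\right) - 546\right) \frac{1}{3243}}{2} = \frac{\left(\left(123 + 1230 + 114 + 1140\right) - 546\right) \frac{1}{3243}}{2} = \frac{\left(2607 - 546\right) \frac{1}{3243}}{2} = \frac{2061 \cdot \frac{1}{3243}}{2} = \frac{1}{2} \cdot \frac{687}{1081} = \frac{687}{2162} \approx 0.31776$)
$\left(H - 733\right) \left(\left(-818 - -1551\right) - 390\right) = \left(\frac{687}{2162} - 733\right) \left(\left(-818 - -1551\right) - 390\right) = - \frac{1584059 \left(\left(-818 + 1551\right) + \left(-494 + 104\right)\right)}{2162} = - \frac{1584059 \left(733 - 390\right)}{2162} = \left(- \frac{1584059}{2162}\right) 343 = - \frac{543332237}{2162}$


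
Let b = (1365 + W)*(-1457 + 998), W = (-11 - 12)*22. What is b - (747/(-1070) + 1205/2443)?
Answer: -1030653941239/2614010 ≈ -3.9428e+5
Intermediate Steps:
W = -506 (W = -23*22 = -506)
b = -394281 (b = (1365 - 506)*(-1457 + 998) = 859*(-459) = -394281)
b - (747/(-1070) + 1205/2443) = -394281 - (747/(-1070) + 1205/2443) = -394281 - (747*(-1/1070) + 1205*(1/2443)) = -394281 - (-747/1070 + 1205/2443) = -394281 - 1*(-535571/2614010) = -394281 + 535571/2614010 = -1030653941239/2614010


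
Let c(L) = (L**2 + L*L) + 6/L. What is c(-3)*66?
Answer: 1056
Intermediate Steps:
c(L) = 2*L**2 + 6/L (c(L) = (L**2 + L**2) + 6/L = 2*L**2 + 6/L)
c(-3)*66 = (2*(3 + (-3)**3)/(-3))*66 = (2*(-1/3)*(3 - 27))*66 = (2*(-1/3)*(-24))*66 = 16*66 = 1056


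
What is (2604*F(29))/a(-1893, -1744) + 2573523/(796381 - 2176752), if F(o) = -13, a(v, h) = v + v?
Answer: 6164160169/871014101 ≈ 7.0770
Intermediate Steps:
a(v, h) = 2*v
(2604*F(29))/a(-1893, -1744) + 2573523/(796381 - 2176752) = (2604*(-13))/((2*(-1893))) + 2573523/(796381 - 2176752) = -33852/(-3786) + 2573523/(-1380371) = -33852*(-1/3786) + 2573523*(-1/1380371) = 5642/631 - 2573523/1380371 = 6164160169/871014101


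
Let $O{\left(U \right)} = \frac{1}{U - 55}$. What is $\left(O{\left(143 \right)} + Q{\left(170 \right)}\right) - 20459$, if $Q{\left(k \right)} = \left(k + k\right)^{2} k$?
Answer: $\frac{1727575609}{88} \approx 1.9632 \cdot 10^{7}$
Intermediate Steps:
$O{\left(U \right)} = \frac{1}{-55 + U}$
$Q{\left(k \right)} = 4 k^{3}$ ($Q{\left(k \right)} = \left(2 k\right)^{2} k = 4 k^{2} k = 4 k^{3}$)
$\left(O{\left(143 \right)} + Q{\left(170 \right)}\right) - 20459 = \left(\frac{1}{-55 + 143} + 4 \cdot 170^{3}\right) - 20459 = \left(\frac{1}{88} + 4 \cdot 4913000\right) - 20459 = \left(\frac{1}{88} + 19652000\right) - 20459 = \frac{1729376001}{88} - 20459 = \frac{1727575609}{88}$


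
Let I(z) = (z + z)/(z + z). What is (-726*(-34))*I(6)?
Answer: 24684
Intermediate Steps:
I(z) = 1 (I(z) = (2*z)/((2*z)) = (2*z)*(1/(2*z)) = 1)
(-726*(-34))*I(6) = -726*(-34)*1 = 24684*1 = 24684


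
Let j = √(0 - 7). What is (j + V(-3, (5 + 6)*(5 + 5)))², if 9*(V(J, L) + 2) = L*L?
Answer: 145974157/81 + 24164*I*√7/9 ≈ 1.8022e+6 + 7103.5*I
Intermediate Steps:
V(J, L) = -2 + L²/9 (V(J, L) = -2 + (L*L)/9 = -2 + L²/9)
j = I*√7 (j = √(-7) = I*√7 ≈ 2.6458*I)
(j + V(-3, (5 + 6)*(5 + 5)))² = (I*√7 + (-2 + ((5 + 6)*(5 + 5))²/9))² = (I*√7 + (-2 + (11*10)²/9))² = (I*√7 + (-2 + (⅑)*110²))² = (I*√7 + (-2 + (⅑)*12100))² = (I*√7 + (-2 + 12100/9))² = (I*√7 + 12082/9)² = (12082/9 + I*√7)²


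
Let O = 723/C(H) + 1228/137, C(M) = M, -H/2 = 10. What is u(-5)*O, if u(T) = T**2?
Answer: -372455/548 ≈ -679.66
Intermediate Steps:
H = -20 (H = -2*10 = -20)
O = -74491/2740 (O = 723/(-20) + 1228/137 = 723*(-1/20) + 1228*(1/137) = -723/20 + 1228/137 = -74491/2740 ≈ -27.186)
u(-5)*O = (-5)**2*(-74491/2740) = 25*(-74491/2740) = -372455/548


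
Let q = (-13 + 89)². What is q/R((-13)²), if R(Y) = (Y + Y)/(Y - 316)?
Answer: -424536/169 ≈ -2512.0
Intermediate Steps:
q = 5776 (q = 76² = 5776)
R(Y) = 2*Y/(-316 + Y) (R(Y) = (2*Y)/(-316 + Y) = 2*Y/(-316 + Y))
q/R((-13)²) = 5776/((2*(-13)²/(-316 + (-13)²))) = 5776/((2*169/(-316 + 169))) = 5776/((2*169/(-147))) = 5776/((2*169*(-1/147))) = 5776/(-338/147) = 5776*(-147/338) = -424536/169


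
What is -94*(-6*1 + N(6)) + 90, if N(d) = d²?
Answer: -2730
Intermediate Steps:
-94*(-6*1 + N(6)) + 90 = -94*(-6*1 + 6²) + 90 = -94*(-6 + 36) + 90 = -94*30 + 90 = -2820 + 90 = -2730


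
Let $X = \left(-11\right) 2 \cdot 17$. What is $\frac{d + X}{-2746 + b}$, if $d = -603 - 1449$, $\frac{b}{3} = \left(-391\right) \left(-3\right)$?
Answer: $- \frac{2426}{773} \approx -3.1384$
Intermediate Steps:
$b = 3519$ ($b = 3 \left(\left(-391\right) \left(-3\right)\right) = 3 \cdot 1173 = 3519$)
$d = -2052$ ($d = -603 - 1449 = -2052$)
$X = -374$ ($X = \left(-22\right) 17 = -374$)
$\frac{d + X}{-2746 + b} = \frac{-2052 - 374}{-2746 + 3519} = - \frac{2426}{773}$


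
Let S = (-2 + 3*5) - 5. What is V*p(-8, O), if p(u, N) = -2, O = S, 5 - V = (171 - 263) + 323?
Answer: 452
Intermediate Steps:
V = -226 (V = 5 - ((171 - 263) + 323) = 5 - (-92 + 323) = 5 - 1*231 = 5 - 231 = -226)
S = 8 (S = (-2 + 15) - 5 = 13 - 5 = 8)
O = 8
V*p(-8, O) = -226*(-2) = 452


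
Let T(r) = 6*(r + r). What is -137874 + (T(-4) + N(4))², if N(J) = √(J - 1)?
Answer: -137874 + (48 - √3)² ≈ -1.3573e+5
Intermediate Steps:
T(r) = 12*r (T(r) = 6*(2*r) = 12*r)
N(J) = √(-1 + J)
-137874 + (T(-4) + N(4))² = -137874 + (12*(-4) + √(-1 + 4))² = -137874 + (-48 + √3)²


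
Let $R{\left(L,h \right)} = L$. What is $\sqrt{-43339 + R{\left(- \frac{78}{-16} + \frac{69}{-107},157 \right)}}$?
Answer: $\frac{i \sqrt{7938236482}}{428} \approx 208.17 i$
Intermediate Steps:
$\sqrt{-43339 + R{\left(- \frac{78}{-16} + \frac{69}{-107},157 \right)}} = \sqrt{-43339 + \left(- \frac{78}{-16} + \frac{69}{-107}\right)} = \sqrt{-43339 + \left(\left(-78\right) \left(- \frac{1}{16}\right) + 69 \left(- \frac{1}{107}\right)\right)} = \sqrt{-43339 + \left(\frac{39}{8} - \frac{69}{107}\right)} = \sqrt{-43339 + \frac{3621}{856}} = \sqrt{- \frac{37094563}{856}} = \frac{i \sqrt{7938236482}}{428}$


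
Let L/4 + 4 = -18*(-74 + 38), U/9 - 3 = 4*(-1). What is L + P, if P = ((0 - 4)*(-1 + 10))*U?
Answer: 2900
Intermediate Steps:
U = -9 (U = 27 + 9*(4*(-1)) = 27 + 9*(-4) = 27 - 36 = -9)
L = 2576 (L = -16 + 4*(-18*(-74 + 38)) = -16 + 4*(-18*(-36)) = -16 + 4*648 = -16 + 2592 = 2576)
P = 324 (P = ((0 - 4)*(-1 + 10))*(-9) = -4*9*(-9) = -36*(-9) = 324)
L + P = 2576 + 324 = 2900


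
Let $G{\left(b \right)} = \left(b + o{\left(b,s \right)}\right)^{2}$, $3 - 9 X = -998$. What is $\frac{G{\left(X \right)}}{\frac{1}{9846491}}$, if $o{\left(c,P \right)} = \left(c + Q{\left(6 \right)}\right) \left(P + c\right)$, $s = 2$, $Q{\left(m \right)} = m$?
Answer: $\frac{11571331105602719756}{6561} \approx 1.7637 \cdot 10^{15}$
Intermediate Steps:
$X = \frac{1001}{9}$ ($X = \frac{1}{3} - - \frac{998}{9} = \frac{1}{3} + \frac{998}{9} = \frac{1001}{9} \approx 111.22$)
$o{\left(c,P \right)} = \left(6 + c\right) \left(P + c\right)$ ($o{\left(c,P \right)} = \left(c + 6\right) \left(P + c\right) = \left(6 + c\right) \left(P + c\right)$)
$G{\left(b \right)} = \left(12 + b^{2} + 9 b\right)^{2}$ ($G{\left(b \right)} = \left(b + \left(b^{2} + 6 \cdot 2 + 6 b + 2 b\right)\right)^{2} = \left(b + \left(b^{2} + 12 + 6 b + 2 b\right)\right)^{2} = \left(b + \left(12 + b^{2} + 8 b\right)\right)^{2} = \left(12 + b^{2} + 9 b\right)^{2}$)
$\frac{G{\left(X \right)}}{\frac{1}{9846491}} = \frac{\left(12 + \left(\frac{1001}{9}\right)^{2} + 9 \cdot \frac{1001}{9}\right)^{2}}{\frac{1}{9846491}} = \left(12 + \frac{1002001}{81} + 1001\right)^{2} \frac{1}{\frac{1}{9846491}} = \left(\frac{1084054}{81}\right)^{2} \cdot 9846491 = \frac{1175173074916}{6561} \cdot 9846491 = \frac{11571331105602719756}{6561}$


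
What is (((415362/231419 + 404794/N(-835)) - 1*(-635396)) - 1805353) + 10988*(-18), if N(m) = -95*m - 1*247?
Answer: -12514870619335720/9150075841 ≈ -1.3677e+6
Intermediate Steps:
N(m) = -247 - 95*m (N(m) = -95*m - 247 = -247 - 95*m)
(((415362/231419 + 404794/N(-835)) - 1*(-635396)) - 1805353) + 10988*(-18) = (((415362/231419 + 404794/(-247 - 95*(-835))) - 1*(-635396)) - 1805353) + 10988*(-18) = (((415362*(1/231419) + 404794/(-247 + 79325)) + 635396) - 1805353) - 197784 = (((415362/231419 + 404794/79078) + 635396) - 1805353) - 197784 = (((415362/231419 + 404794*(1/79078)) + 635396) - 1805353) - 197784 = (((415362/231419 + 202397/39539) + 635396) - 1805353) - 197784 = ((63261509461/9150075841 + 635396) - 1805353) - 197784 = (5813984850577497/9150075841 - 1805353) - 197784 = -10705132019199376/9150075841 - 197784 = -12514870619335720/9150075841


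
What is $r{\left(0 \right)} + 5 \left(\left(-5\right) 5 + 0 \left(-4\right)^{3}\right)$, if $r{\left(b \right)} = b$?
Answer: $-125$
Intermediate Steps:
$r{\left(0 \right)} + 5 \left(\left(-5\right) 5 + 0 \left(-4\right)^{3}\right) = 0 + 5 \left(\left(-5\right) 5 + 0 \left(-4\right)^{3}\right) = 0 + 5 \left(-25 + 0 \left(-64\right)\right) = 0 + 5 \left(-25 + 0\right) = 0 + 5 \left(-25\right) = 0 - 125 = -125$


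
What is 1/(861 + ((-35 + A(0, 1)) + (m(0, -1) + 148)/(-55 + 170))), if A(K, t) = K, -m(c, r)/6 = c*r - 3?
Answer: 115/95156 ≈ 0.0012085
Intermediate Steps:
m(c, r) = 18 - 6*c*r (m(c, r) = -6*(c*r - 3) = -6*(-3 + c*r) = 18 - 6*c*r)
1/(861 + ((-35 + A(0, 1)) + (m(0, -1) + 148)/(-55 + 170))) = 1/(861 + ((-35 + 0) + ((18 - 6*0*(-1)) + 148)/(-55 + 170))) = 1/(861 + (-35 + ((18 + 0) + 148)/115)) = 1/(861 + (-35 + (18 + 148)*(1/115))) = 1/(861 + (-35 + 166*(1/115))) = 1/(861 + (-35 + 166/115)) = 1/(861 - 3859/115) = 1/(95156/115) = 115/95156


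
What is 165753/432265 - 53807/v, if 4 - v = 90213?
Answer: 38211295232/38994193385 ≈ 0.97992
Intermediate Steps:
v = -90209 (v = 4 - 1*90213 = 4 - 90213 = -90209)
165753/432265 - 53807/v = 165753/432265 - 53807/(-90209) = 165753*(1/432265) - 53807*(-1/90209) = 165753/432265 + 53807/90209 = 38211295232/38994193385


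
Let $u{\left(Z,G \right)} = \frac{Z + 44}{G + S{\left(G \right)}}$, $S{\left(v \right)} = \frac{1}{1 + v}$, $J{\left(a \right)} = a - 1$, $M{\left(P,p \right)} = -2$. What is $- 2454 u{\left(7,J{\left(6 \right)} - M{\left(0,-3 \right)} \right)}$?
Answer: $- \frac{333744}{19} \approx -17565.0$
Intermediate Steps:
$J{\left(a \right)} = -1 + a$ ($J{\left(a \right)} = a - 1 = -1 + a$)
$u{\left(Z,G \right)} = \frac{44 + Z}{G + \frac{1}{1 + G}}$ ($u{\left(Z,G \right)} = \frac{Z + 44}{G + \frac{1}{1 + G}} = \frac{44 + Z}{G + \frac{1}{1 + G}}$)
$- 2454 u{\left(7,J{\left(6 \right)} - M{\left(0,-3 \right)} \right)} = - 2454 \frac{\left(1 + \left(\left(-1 + 6\right) - -2\right)\right) \left(44 + 7\right)}{1 + \left(\left(-1 + 6\right) - -2\right) \left(1 + \left(\left(-1 + 6\right) - -2\right)\right)} = - 2454 \frac{1}{1 + \left(5 + 2\right) \left(1 + \left(5 + 2\right)\right)} \left(1 + \left(5 + 2\right)\right) 51 = - 2454 \frac{1}{1 + 7 \left(1 + 7\right)} \left(1 + 7\right) 51 = - 2454 \frac{1}{1 + 7 \cdot 8} \cdot 8 \cdot 51 = - 2454 \frac{1}{1 + 56} \cdot 8 \cdot 51 = - 2454 \cdot \frac{1}{57} \cdot 8 \cdot 51 = \left(-2454\right) \frac{136}{19} = - \frac{333744}{19}$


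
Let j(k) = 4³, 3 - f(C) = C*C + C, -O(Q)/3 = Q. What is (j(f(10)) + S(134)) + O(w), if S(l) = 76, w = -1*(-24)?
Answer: 68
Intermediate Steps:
w = 24
O(Q) = -3*Q
f(C) = 3 - C - C² (f(C) = 3 - (C*C + C) = 3 - (C² + C) = 3 - (C + C²) = 3 + (-C - C²) = 3 - C - C²)
j(k) = 64
(j(f(10)) + S(134)) + O(w) = (64 + 76) - 3*24 = 140 - 72 = 68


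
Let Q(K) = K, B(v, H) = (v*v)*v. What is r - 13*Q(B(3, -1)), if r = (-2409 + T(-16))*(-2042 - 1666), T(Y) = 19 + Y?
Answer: 8921097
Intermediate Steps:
B(v, H) = v³ (B(v, H) = v²*v = v³)
r = 8921448 (r = (-2409 + (19 - 16))*(-2042 - 1666) = (-2409 + 3)*(-3708) = -2406*(-3708) = 8921448)
r - 13*Q(B(3, -1)) = 8921448 - 13*3³ = 8921448 - 13*27 = 8921448 - 351 = 8921097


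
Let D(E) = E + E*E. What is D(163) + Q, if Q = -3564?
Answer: 23168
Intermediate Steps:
D(E) = E + E²
D(163) + Q = 163*(1 + 163) - 3564 = 163*164 - 3564 = 26732 - 3564 = 23168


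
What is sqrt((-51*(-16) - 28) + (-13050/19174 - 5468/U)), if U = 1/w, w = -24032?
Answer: sqrt(12077762297702541)/9587 ≈ 11463.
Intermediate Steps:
U = -1/24032 (U = 1/(-24032) = -1/24032 ≈ -4.1611e-5)
sqrt((-51*(-16) - 28) + (-13050/19174 - 5468/U)) = sqrt((-51*(-16) - 28) + (-13050/19174 - 5468/(-1/24032))) = sqrt((816 - 28) + (-13050*1/19174 - 5468*(-24032))) = sqrt(788 + (-6525/9587 + 131406976)) = sqrt(788 + 1259798672387/9587) = sqrt(1259806226943/9587) = sqrt(12077762297702541)/9587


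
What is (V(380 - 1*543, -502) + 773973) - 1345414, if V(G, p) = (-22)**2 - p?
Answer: -570455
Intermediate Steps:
V(G, p) = 484 - p
(V(380 - 1*543, -502) + 773973) - 1345414 = ((484 - 1*(-502)) + 773973) - 1345414 = ((484 + 502) + 773973) - 1345414 = (986 + 773973) - 1345414 = 774959 - 1345414 = -570455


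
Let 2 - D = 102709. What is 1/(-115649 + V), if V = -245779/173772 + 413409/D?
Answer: -17847600804/2064154267514297 ≈ -8.6464e-6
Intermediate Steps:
D = -102707 (D = 2 - 1*102709 = 2 - 102709 = -102707)
V = -97082132501/17847600804 (V = -245779/173772 + 413409/(-102707) = -245779*1/173772 + 413409*(-1/102707) = -245779/173772 - 413409/102707 = -97082132501/17847600804 ≈ -5.4395)
1/(-115649 + V) = 1/(-115649 - 97082132501/17847600804) = 1/(-2064154267514297/17847600804) = -17847600804/2064154267514297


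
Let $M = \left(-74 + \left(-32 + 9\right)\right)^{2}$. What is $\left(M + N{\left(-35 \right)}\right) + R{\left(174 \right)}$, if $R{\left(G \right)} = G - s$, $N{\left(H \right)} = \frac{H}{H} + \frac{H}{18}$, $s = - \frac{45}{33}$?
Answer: $\frac{1897517}{198} \approx 9583.4$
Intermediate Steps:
$s = - \frac{15}{11}$ ($s = \left(-45\right) \frac{1}{33} = - \frac{15}{11} \approx -1.3636$)
$N{\left(H \right)} = 1 + \frac{H}{18}$ ($N{\left(H \right)} = 1 + H \frac{1}{18} = 1 + \frac{H}{18}$)
$R{\left(G \right)} = \frac{15}{11} + G$ ($R{\left(G \right)} = G - - \frac{15}{11} = G + \frac{15}{11} = \frac{15}{11} + G$)
$M = 9409$ ($M = \left(-74 - 23\right)^{2} = \left(-97\right)^{2} = 9409$)
$\left(M + N{\left(-35 \right)}\right) + R{\left(174 \right)} = \left(9409 + \left(1 + \frac{1}{18} \left(-35\right)\right)\right) + \left(\frac{15}{11} + 174\right) = \left(9409 + \left(1 - \frac{35}{18}\right)\right) + \frac{1929}{11} = \left(9409 - \frac{17}{18}\right) + \frac{1929}{11} = \frac{169345}{18} + \frac{1929}{11} = \frac{1897517}{198}$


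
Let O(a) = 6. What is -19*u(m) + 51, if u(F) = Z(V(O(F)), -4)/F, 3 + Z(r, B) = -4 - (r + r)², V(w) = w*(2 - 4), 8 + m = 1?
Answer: -10720/7 ≈ -1531.4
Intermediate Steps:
m = -7 (m = -8 + 1 = -7)
V(w) = -2*w (V(w) = w*(-2) = -2*w)
Z(r, B) = -7 - 4*r² (Z(r, B) = -3 + (-4 - (r + r)²) = -3 + (-4 - (2*r)²) = -3 + (-4 - 4*r²) = -7 - 4*r²)
u(F) = -583/F (u(F) = (-7 - 4*(-2*6)²)/F = (-7 - 4*(-12)²)/F = (-7 - 4*144)/F = (-7 - 576)/F = -583/F)
-19*u(m) + 51 = -(-11077)/(-7) + 51 = -(-11077)*(-1)/7 + 51 = -19*583/7 + 51 = -11077/7 + 51 = -10720/7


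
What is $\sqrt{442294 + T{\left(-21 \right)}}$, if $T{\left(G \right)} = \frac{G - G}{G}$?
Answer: $\sqrt{442294} \approx 665.05$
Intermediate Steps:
$T{\left(G \right)} = 0$ ($T{\left(G \right)} = \frac{0}{G} = 0$)
$\sqrt{442294 + T{\left(-21 \right)}} = \sqrt{442294 + 0} = \sqrt{442294}$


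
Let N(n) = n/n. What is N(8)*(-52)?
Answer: -52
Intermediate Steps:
N(n) = 1
N(8)*(-52) = 1*(-52) = -52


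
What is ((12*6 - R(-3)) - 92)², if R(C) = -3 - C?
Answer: 400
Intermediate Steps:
((12*6 - R(-3)) - 92)² = ((12*6 - (-3 - 1*(-3))) - 92)² = ((72 - (-3 + 3)) - 92)² = ((72 - 1*0) - 92)² = ((72 + 0) - 92)² = (72 - 92)² = (-20)² = 400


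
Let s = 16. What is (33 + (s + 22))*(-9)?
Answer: -639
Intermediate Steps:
(33 + (s + 22))*(-9) = (33 + (16 + 22))*(-9) = (33 + 38)*(-9) = 71*(-9) = -639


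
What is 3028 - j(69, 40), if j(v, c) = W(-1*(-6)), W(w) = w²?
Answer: 2992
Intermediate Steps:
j(v, c) = 36 (j(v, c) = (-1*(-6))² = 6² = 36)
3028 - j(69, 40) = 3028 - 1*36 = 3028 - 36 = 2992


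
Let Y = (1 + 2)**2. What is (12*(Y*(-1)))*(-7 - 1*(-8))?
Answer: -108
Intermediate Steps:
Y = 9 (Y = 3**2 = 9)
(12*(Y*(-1)))*(-7 - 1*(-8)) = (12*(9*(-1)))*(-7 - 1*(-8)) = (12*(-9))*(-7 + 8) = -108*1 = -108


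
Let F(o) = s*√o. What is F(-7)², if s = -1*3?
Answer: -63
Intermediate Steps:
s = -3
F(o) = -3*√o
F(-7)² = (-3*I*√7)² = -63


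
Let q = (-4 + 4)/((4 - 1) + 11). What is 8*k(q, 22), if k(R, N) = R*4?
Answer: 0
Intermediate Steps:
q = 0 (q = 0/(3 + 11) = 0/14 = 0*(1/14) = 0)
k(R, N) = 4*R
8*k(q, 22) = 8*(4*0) = 8*0 = 0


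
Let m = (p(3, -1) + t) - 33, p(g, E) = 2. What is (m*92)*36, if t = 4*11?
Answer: 43056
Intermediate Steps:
t = 44
m = 13 (m = (2 + 44) - 33 = 46 - 33 = 13)
(m*92)*36 = (13*92)*36 = 1196*36 = 43056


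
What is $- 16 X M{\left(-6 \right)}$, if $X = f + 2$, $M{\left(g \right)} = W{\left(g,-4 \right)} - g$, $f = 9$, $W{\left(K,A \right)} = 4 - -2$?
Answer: $-2112$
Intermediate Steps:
$W{\left(K,A \right)} = 6$ ($W{\left(K,A \right)} = 4 + 2 = 6$)
$M{\left(g \right)} = 6 - g$
$X = 11$ ($X = 9 + 2 = 11$)
$- 16 X M{\left(-6 \right)} = \left(-16\right) 11 \left(6 - -6\right) = - 176 \left(6 + 6\right) = \left(-176\right) 12 = -2112$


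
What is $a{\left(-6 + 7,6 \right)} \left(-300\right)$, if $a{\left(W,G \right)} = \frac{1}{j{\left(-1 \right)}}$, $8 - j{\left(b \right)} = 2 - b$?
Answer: $-60$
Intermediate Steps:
$j{\left(b \right)} = 6 + b$ ($j{\left(b \right)} = 8 - \left(2 - b\right) = 8 + \left(-2 + b\right) = 6 + b$)
$a{\left(W,G \right)} = \frac{1}{5}$ ($a{\left(W,G \right)} = \frac{1}{6 - 1} = \frac{1}{5}$)
$a{\left(-6 + 7,6 \right)} \left(-300\right) = \frac{1}{5} \left(-300\right) = -60$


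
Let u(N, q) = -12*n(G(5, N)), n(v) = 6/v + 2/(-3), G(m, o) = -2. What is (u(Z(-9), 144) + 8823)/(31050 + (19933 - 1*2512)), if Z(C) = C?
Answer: 8867/48471 ≈ 0.18293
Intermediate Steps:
n(v) = -2/3 + 6/v (n(v) = 6/v + 2*(-1/3) = 6/v - 2/3 = -2/3 + 6/v)
u(N, q) = 44 (u(N, q) = -12*(-2/3 + 6/(-2)) = -12*(-2/3 + 6*(-1/2)) = -12*(-2/3 - 3) = -12*(-11/3) = 44)
(u(Z(-9), 144) + 8823)/(31050 + (19933 - 1*2512)) = (44 + 8823)/(31050 + (19933 - 1*2512)) = 8867/(31050 + (19933 - 2512)) = 8867/(31050 + 17421) = 8867/48471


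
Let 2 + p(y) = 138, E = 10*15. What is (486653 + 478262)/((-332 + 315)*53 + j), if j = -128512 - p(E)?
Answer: -137845/18507 ≈ -7.4483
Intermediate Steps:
E = 150
p(y) = 136 (p(y) = -2 + 138 = 136)
j = -128648 (j = -128512 - 1*136 = -128512 - 136 = -128648)
(486653 + 478262)/((-332 + 315)*53 + j) = (486653 + 478262)/((-332 + 315)*53 - 128648) = 964915/(-17*53 - 128648) = 964915/(-901 - 128648) = 964915/(-129549) = 964915*(-1/129549) = -137845/18507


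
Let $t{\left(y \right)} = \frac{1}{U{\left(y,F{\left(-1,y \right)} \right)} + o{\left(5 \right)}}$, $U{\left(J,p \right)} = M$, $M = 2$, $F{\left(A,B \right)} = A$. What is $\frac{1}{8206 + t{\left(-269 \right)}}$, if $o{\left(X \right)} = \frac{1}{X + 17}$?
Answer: $\frac{45}{369292} \approx 0.00012185$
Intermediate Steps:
$o{\left(X \right)} = \frac{1}{17 + X}$
$U{\left(J,p \right)} = 2$
$t{\left(y \right)} = \frac{22}{45}$ ($t{\left(y \right)} = \frac{1}{2 + \frac{1}{17 + 5}} = \frac{1}{2 + \frac{1}{22}} = \frac{1}{\frac{45}{22}} = \frac{22}{45}$)
$\frac{1}{8206 + t{\left(-269 \right)}} = \frac{1}{8206 + \frac{22}{45}} = \frac{1}{\frac{369292}{45}} = \frac{45}{369292}$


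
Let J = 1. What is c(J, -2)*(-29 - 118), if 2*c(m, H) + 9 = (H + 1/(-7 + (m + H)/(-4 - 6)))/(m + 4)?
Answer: 159397/230 ≈ 693.03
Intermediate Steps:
c(m, H) = -9/2 + (H + 1/(-7 - H/10 - m/10))/(2*(4 + m)) (c(m, H) = -9/2 + ((H + 1/(-7 + (m + H)/(-4 - 6)))/(m + 4))/2 = -9/2 + ((H + 1/(-7 + (H + m)/(-10)))/(4 + m))/2 = -9/2 + ((H + 1/(-7 + (H + m)*(-⅒)))/(4 + m))/2 = -9/2 + ((H + 1/(-7 + (-H/10 - m/10)))/(4 + m))/2 = -9/2 + ((H + 1/(-7 - H/10 - m/10))/(4 + m))/2 = -9/2 + (H + 1/(-7 - H/10 - m/10))/(2*(4 + m)))
c(J, -2)*(-29 - 118) = ((-2530 + (-2)² - 666*1 - 9*1² + 34*(-2) - 8*(-2)*1)/(2*(280 + 1² + 4*(-2) + 74*1 - 2*1)))*(-29 - 118) = ((-2530 + 4 - 666 - 9*1 - 68 + 16)/(2*(280 + 1 - 8 + 74 - 2)))*(-147) = ((½)*(-2530 + 4 - 666 - 9 - 68 + 16)/345)*(-147) = ((½)*(1/345)*(-3253))*(-147) = -3253/690*(-147) = 159397/230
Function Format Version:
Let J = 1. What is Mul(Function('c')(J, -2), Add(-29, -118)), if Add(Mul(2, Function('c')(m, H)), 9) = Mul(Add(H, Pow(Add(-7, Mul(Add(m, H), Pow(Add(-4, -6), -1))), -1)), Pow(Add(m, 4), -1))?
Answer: Rational(159397, 230) ≈ 693.03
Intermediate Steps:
Function('c')(m, H) = Add(Rational(-9, 2), Mul(Rational(1, 2), Pow(Add(4, m), -1), Add(H, Pow(Add(-7, Mul(Rational(-1, 10), H), Mul(Rational(-1, 10), m)), -1)))) (Function('c')(m, H) = Add(Rational(-9, 2), Mul(Rational(1, 2), Mul(Add(H, Pow(Add(-7, Mul(Add(m, H), Pow(Add(-4, -6), -1))), -1)), Pow(Add(m, 4), -1)))) = Add(Rational(-9, 2), Mul(Rational(1, 2), Mul(Add(H, Pow(Add(-7, Mul(Add(H, m), Pow(-10, -1))), -1)), Pow(Add(4, m), -1)))) = Add(Rational(-9, 2), Mul(Rational(1, 2), Mul(Add(H, Pow(Add(-7, Mul(Add(H, m), Rational(-1, 10))), -1)), Pow(Add(4, m), -1)))) = Add(Rational(-9, 2), Mul(Rational(1, 2), Mul(Add(H, Pow(Add(-7, Add(Mul(Rational(-1, 10), H), Mul(Rational(-1, 10), m))), -1)), Pow(Add(4, m), -1)))) = Add(Rational(-9, 2), Mul(Rational(1, 2), Mul(Add(H, Pow(Add(-7, Mul(Rational(-1, 10), H), Mul(Rational(-1, 10), m)), -1)), Pow(Add(4, m), -1)))) = Add(Rational(-9, 2), Mul(Rational(1, 2), Mul(Pow(Add(4, m), -1), Add(H, Pow(Add(-7, Mul(Rational(-1, 10), H), Mul(Rational(-1, 10), m)), -1))))) = Add(Rational(-9, 2), Mul(Rational(1, 2), Pow(Add(4, m), -1), Add(H, Pow(Add(-7, Mul(Rational(-1, 10), H), Mul(Rational(-1, 10), m)), -1)))))
Mul(Function('c')(J, -2), Add(-29, -118)) = Mul(Mul(Rational(1, 2), Pow(Add(280, Pow(1, 2), Mul(4, -2), Mul(74, 1), Mul(-2, 1)), -1), Add(-2530, Pow(-2, 2), Mul(-666, 1), Mul(-9, Pow(1, 2)), Mul(34, -2), Mul(-8, -2, 1))), Add(-29, -118)) = Mul(Mul(Rational(1, 2), Pow(Add(280, 1, -8, 74, -2), -1), Add(-2530, 4, -666, Mul(-9, 1), -68, 16)), -147) = Mul(Mul(Rational(1, 2), Pow(345, -1), Add(-2530, 4, -666, -9, -68, 16)), -147) = Mul(Mul(Rational(1, 2), Rational(1, 345), -3253), -147) = Mul(Rational(-3253, 690), -147) = Rational(159397, 230)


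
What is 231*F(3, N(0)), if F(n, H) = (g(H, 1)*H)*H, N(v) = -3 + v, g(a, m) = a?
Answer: -6237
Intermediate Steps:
F(n, H) = H³ (F(n, H) = (H*H)*H = H²*H = H³)
231*F(3, N(0)) = 231*(-3 + 0)³ = 231*(-3)³ = 231*(-27) = -6237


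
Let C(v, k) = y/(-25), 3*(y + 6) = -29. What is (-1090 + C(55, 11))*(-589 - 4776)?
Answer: 87667319/15 ≈ 5.8445e+6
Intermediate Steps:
y = -47/3 (y = -6 + (1/3)*(-29) = -6 - 29/3 = -47/3 ≈ -15.667)
C(v, k) = 47/75 (C(v, k) = -47/3/(-25) = -47/3*(-1/25) = 47/75)
(-1090 + C(55, 11))*(-589 - 4776) = (-1090 + 47/75)*(-589 - 4776) = -81703/75*(-5365) = 87667319/15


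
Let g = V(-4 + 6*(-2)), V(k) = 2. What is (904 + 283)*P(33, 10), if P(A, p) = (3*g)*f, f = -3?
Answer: -21366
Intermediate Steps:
g = 2
P(A, p) = -18 (P(A, p) = (3*2)*(-3) = 6*(-3) = -18)
(904 + 283)*P(33, 10) = (904 + 283)*(-18) = 1187*(-18) = -21366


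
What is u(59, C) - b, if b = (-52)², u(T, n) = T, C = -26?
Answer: -2645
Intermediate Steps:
b = 2704
u(59, C) - b = 59 - 1*2704 = 59 - 2704 = -2645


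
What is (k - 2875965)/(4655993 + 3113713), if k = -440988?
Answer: -1105651/2589902 ≈ -0.42691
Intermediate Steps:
(k - 2875965)/(4655993 + 3113713) = (-440988 - 2875965)/(4655993 + 3113713) = -3316953/7769706 = -3316953*1/7769706 = -1105651/2589902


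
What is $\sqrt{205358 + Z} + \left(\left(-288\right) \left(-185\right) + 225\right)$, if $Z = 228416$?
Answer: $53505 + \sqrt{433774} \approx 54164.0$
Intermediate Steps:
$\sqrt{205358 + Z} + \left(\left(-288\right) \left(-185\right) + 225\right) = \sqrt{205358 + 228416} + \left(\left(-288\right) \left(-185\right) + 225\right) = \sqrt{433774} + \left(53280 + 225\right) = \sqrt{433774} + 53505 = 53505 + \sqrt{433774}$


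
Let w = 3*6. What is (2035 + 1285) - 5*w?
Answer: 3230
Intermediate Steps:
w = 18
(2035 + 1285) - 5*w = (2035 + 1285) - 5*18 = 3320 - 90 = 3230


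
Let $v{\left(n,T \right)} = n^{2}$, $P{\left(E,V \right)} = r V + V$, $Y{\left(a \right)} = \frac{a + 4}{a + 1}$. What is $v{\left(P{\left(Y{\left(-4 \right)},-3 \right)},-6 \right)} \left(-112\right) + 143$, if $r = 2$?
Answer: $-8929$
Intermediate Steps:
$Y{\left(a \right)} = \frac{4 + a}{1 + a}$
$P{\left(E,V \right)} = 3 V$ ($P{\left(E,V \right)} = 2 V + V = 3 V$)
$v{\left(P{\left(Y{\left(-4 \right)},-3 \right)},-6 \right)} \left(-112\right) + 143 = \left(3 \left(-3\right)\right)^{2} \left(-112\right) + 143 = \left(-9\right)^{2} \left(-112\right) + 143 = 81 \left(-112\right) + 143 = -9072 + 143 = -8929$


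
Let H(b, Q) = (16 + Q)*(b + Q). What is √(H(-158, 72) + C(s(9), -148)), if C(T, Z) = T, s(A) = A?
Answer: I*√7559 ≈ 86.943*I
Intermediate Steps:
H(b, Q) = (16 + Q)*(Q + b)
√(H(-158, 72) + C(s(9), -148)) = √((72² + 16*72 + 16*(-158) + 72*(-158)) + 9) = √((5184 + 1152 - 2528 - 11376) + 9) = √(-7568 + 9) = √(-7559) = I*√7559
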